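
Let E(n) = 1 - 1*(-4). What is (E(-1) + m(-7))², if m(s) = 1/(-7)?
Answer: 1156/49 ≈ 23.592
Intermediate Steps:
E(n) = 5 (E(n) = 1 + 4 = 5)
m(s) = -⅐
(E(-1) + m(-7))² = (5 - ⅐)² = (34/7)² = 1156/49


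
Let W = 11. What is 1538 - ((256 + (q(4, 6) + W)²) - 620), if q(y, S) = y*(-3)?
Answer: 1901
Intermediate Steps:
q(y, S) = -3*y
1538 - ((256 + (q(4, 6) + W)²) - 620) = 1538 - ((256 + (-3*4 + 11)²) - 620) = 1538 - ((256 + (-12 + 11)²) - 620) = 1538 - ((256 + (-1)²) - 620) = 1538 - ((256 + 1) - 620) = 1538 - (257 - 620) = 1538 - 1*(-363) = 1538 + 363 = 1901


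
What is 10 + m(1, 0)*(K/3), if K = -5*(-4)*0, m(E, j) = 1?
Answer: 10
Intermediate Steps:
K = 0 (K = 20*0 = 0)
10 + m(1, 0)*(K/3) = 10 + 1*(0/3) = 10 + 1*(0*(1/3)) = 10 + 1*0 = 10 + 0 = 10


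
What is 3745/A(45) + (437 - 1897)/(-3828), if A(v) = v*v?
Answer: 288206/129195 ≈ 2.2308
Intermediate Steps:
A(v) = v²
3745/A(45) + (437 - 1897)/(-3828) = 3745/(45²) + (437 - 1897)/(-3828) = 3745/2025 - 1460*(-1/3828) = 3745*(1/2025) + 365/957 = 749/405 + 365/957 = 288206/129195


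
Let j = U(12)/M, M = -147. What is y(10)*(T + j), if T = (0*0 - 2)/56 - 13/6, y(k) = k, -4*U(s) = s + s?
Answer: -6355/294 ≈ -21.616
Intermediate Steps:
U(s) = -s/2 (U(s) = -(s + s)/4 = -s/2)
j = 2/49 (j = -½*12/(-147) = -6*(-1/147) = 2/49 ≈ 0.040816)
T = -185/84 (T = (0 - 2)*(1/56) - 13*⅙ = -2*1/56 - 13/6 = -1/28 - 13/6 = -185/84 ≈ -2.2024)
y(10)*(T + j) = 10*(-185/84 + 2/49) = 10*(-1271/588) = -6355/294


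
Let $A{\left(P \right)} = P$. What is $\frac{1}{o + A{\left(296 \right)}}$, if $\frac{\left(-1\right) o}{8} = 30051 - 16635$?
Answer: $- \frac{1}{107032} \approx -9.343 \cdot 10^{-6}$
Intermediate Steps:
$o = -107328$ ($o = - 8 \left(30051 - 16635\right) = \left(-8\right) 13416 = -107328$)
$\frac{1}{o + A{\left(296 \right)}} = \frac{1}{-107328 + 296} = \frac{1}{-107032} = - \frac{1}{107032}$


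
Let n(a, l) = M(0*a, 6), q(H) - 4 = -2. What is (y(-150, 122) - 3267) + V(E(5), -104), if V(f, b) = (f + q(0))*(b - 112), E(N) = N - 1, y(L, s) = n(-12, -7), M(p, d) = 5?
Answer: -4558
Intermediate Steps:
q(H) = 2 (q(H) = 4 - 2 = 2)
n(a, l) = 5
y(L, s) = 5
E(N) = -1 + N
V(f, b) = (-112 + b)*(2 + f) (V(f, b) = (f + 2)*(b - 112) = (2 + f)*(-112 + b) = (-112 + b)*(2 + f))
(y(-150, 122) - 3267) + V(E(5), -104) = (5 - 3267) + (-224 - 112*(-1 + 5) + 2*(-104) - 104*(-1 + 5)) = -3262 + (-224 - 112*4 - 208 - 104*4) = -3262 + (-224 - 448 - 208 - 416) = -3262 - 1296 = -4558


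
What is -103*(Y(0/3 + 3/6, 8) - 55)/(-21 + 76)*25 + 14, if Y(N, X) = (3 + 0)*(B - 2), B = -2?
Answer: 34659/11 ≈ 3150.8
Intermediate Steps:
Y(N, X) = -12 (Y(N, X) = (3 + 0)*(-2 - 2) = 3*(-4) = -12)
-103*(Y(0/3 + 3/6, 8) - 55)/(-21 + 76)*25 + 14 = -103*(-12 - 55)/(-21 + 76)*25 + 14 = -103/(55/(-67))*25 + 14 = -103/(55*(-1/67))*25 + 14 = -103/(-55/67)*25 + 14 = -103*(-67/55)*25 + 14 = (6901/55)*25 + 14 = 34505/11 + 14 = 34659/11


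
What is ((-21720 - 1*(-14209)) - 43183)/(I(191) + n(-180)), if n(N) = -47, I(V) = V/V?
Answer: 25347/23 ≈ 1102.0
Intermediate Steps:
I(V) = 1
((-21720 - 1*(-14209)) - 43183)/(I(191) + n(-180)) = ((-21720 - 1*(-14209)) - 43183)/(1 - 47) = ((-21720 + 14209) - 43183)/(-46) = (-7511 - 43183)*(-1/46) = -50694*(-1/46) = 25347/23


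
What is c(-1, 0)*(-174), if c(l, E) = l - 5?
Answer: 1044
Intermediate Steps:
c(l, E) = -5 + l
c(-1, 0)*(-174) = (-5 - 1)*(-174) = -6*(-174) = 1044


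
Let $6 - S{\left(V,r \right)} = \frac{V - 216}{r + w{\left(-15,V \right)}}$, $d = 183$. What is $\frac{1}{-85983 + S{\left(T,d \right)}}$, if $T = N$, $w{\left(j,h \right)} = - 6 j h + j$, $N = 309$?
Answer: $- \frac{9326}{801821533} \approx -1.1631 \cdot 10^{-5}$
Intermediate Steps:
$w{\left(j,h \right)} = j - 6 h j$ ($w{\left(j,h \right)} = - 6 h j + j = j - 6 h j$)
$T = 309$
$S{\left(V,r \right)} = 6 - \frac{-216 + V}{-15 + r + 90 V}$ ($S{\left(V,r \right)} = 6 - \frac{V - 216}{r - 15 \left(1 - 6 V\right)} = 6 - \frac{-216 + V}{r + \left(-15 + 90 V\right)} = 6 - \frac{-216 + V}{-15 + r + 90 V}$)
$\frac{1}{-85983 + S{\left(T,d \right)}} = \frac{1}{-85983 + \frac{126 + 6 \cdot 183 + 539 \cdot 309}{-15 + 183 + 90 \cdot 309}} = \frac{1}{-85983 + \frac{126 + 1098 + 166551}{-15 + 183 + 27810}} = \frac{1}{-85983 + \frac{1}{27978} \cdot 167775} = \frac{1}{-85983 + \frac{55925}{9326}} = \frac{1}{- \frac{801821533}{9326}} = - \frac{9326}{801821533}$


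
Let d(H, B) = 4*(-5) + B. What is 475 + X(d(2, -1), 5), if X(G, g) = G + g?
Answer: 459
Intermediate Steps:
d(H, B) = -20 + B
475 + X(d(2, -1), 5) = 475 + ((-20 - 1) + 5) = 475 + (-21 + 5) = 475 - 16 = 459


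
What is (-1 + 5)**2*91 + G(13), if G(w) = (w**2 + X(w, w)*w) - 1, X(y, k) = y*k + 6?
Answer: 3899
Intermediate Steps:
X(y, k) = 6 + k*y (X(y, k) = k*y + 6 = 6 + k*y)
G(w) = -1 + w**2 + w*(6 + w**2) (G(w) = (w**2 + (6 + w*w)*w) - 1 = (w**2 + (6 + w**2)*w) - 1 = (w**2 + w*(6 + w**2)) - 1 = -1 + w**2 + w*(6 + w**2))
(-1 + 5)**2*91 + G(13) = (-1 + 5)**2*91 + (-1 + 13**2 + 13*(6 + 13**2)) = 4**2*91 + (-1 + 169 + 13*(6 + 169)) = 16*91 + (-1 + 169 + 13*175) = 1456 + (-1 + 169 + 2275) = 1456 + 2443 = 3899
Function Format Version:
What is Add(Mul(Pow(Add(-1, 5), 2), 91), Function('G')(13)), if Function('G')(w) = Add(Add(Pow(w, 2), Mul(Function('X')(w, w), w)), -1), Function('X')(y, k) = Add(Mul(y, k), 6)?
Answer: 3899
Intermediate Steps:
Function('X')(y, k) = Add(6, Mul(k, y)) (Function('X')(y, k) = Add(Mul(k, y), 6) = Add(6, Mul(k, y)))
Function('G')(w) = Add(-1, Pow(w, 2), Mul(w, Add(6, Pow(w, 2)))) (Function('G')(w) = Add(Add(Pow(w, 2), Mul(Add(6, Mul(w, w)), w)), -1) = Add(Add(Pow(w, 2), Mul(Add(6, Pow(w, 2)), w)), -1) = Add(Add(Pow(w, 2), Mul(w, Add(6, Pow(w, 2)))), -1) = Add(-1, Pow(w, 2), Mul(w, Add(6, Pow(w, 2)))))
Add(Mul(Pow(Add(-1, 5), 2), 91), Function('G')(13)) = Add(Mul(Pow(Add(-1, 5), 2), 91), Add(-1, Pow(13, 2), Mul(13, Add(6, Pow(13, 2))))) = Add(Mul(Pow(4, 2), 91), Add(-1, 169, Mul(13, Add(6, 169)))) = Add(Mul(16, 91), Add(-1, 169, Mul(13, 175))) = Add(1456, Add(-1, 169, 2275)) = Add(1456, 2443) = 3899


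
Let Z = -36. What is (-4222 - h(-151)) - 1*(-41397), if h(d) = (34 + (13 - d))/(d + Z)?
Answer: 631993/17 ≈ 37176.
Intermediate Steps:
h(d) = (47 - d)/(-36 + d) (h(d) = (34 + (13 - d))/(d - 36) = (47 - d)/(-36 + d))
(-4222 - h(-151)) - 1*(-41397) = (-4222 - (47 - 1*(-151))/(-36 - 151)) - 1*(-41397) = (-4222 - (47 + 151)/(-187)) + 41397 = (-4222 - (-1)*198/187) + 41397 = (-4222 - 1*(-18/17)) + 41397 = (-4222 + 18/17) + 41397 = -71756/17 + 41397 = 631993/17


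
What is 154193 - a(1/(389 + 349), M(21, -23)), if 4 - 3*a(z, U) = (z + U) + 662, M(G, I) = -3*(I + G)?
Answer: 341873335/2214 ≈ 1.5441e+5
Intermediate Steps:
M(G, I) = -3*G - 3*I (M(G, I) = -3*(G + I) = -3*G - 3*I)
a(z, U) = -658/3 - U/3 - z/3 (a(z, U) = 4/3 - ((z + U) + 662)/3 = 4/3 - ((U + z) + 662)/3 = 4/3 - (662 + U + z)/3 = 4/3 + (-662/3 - U/3 - z/3) = -658/3 - U/3 - z/3)
154193 - a(1/(389 + 349), M(21, -23)) = 154193 - (-658/3 - (-3*21 - 3*(-23))/3 - 1/(3*(389 + 349))) = 154193 - (-658/3 - (-63 + 69)/3 - ⅓/738) = 154193 - (-658/3 - ⅓*6 - ⅓*1/738) = 154193 - (-658/3 - 2 - 1/2214) = 154193 - 1*(-490033/2214) = 154193 + 490033/2214 = 341873335/2214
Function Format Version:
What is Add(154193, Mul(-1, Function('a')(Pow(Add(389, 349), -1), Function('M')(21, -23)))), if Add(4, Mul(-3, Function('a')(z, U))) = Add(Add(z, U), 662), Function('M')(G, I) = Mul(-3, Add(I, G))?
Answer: Rational(341873335, 2214) ≈ 1.5441e+5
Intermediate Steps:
Function('M')(G, I) = Add(Mul(-3, G), Mul(-3, I)) (Function('M')(G, I) = Mul(-3, Add(G, I)) = Add(Mul(-3, G), Mul(-3, I)))
Function('a')(z, U) = Add(Rational(-658, 3), Mul(Rational(-1, 3), U), Mul(Rational(-1, 3), z)) (Function('a')(z, U) = Add(Rational(4, 3), Mul(Rational(-1, 3), Add(Add(z, U), 662))) = Add(Rational(4, 3), Mul(Rational(-1, 3), Add(Add(U, z), 662))) = Add(Rational(4, 3), Mul(Rational(-1, 3), Add(662, U, z))) = Add(Rational(4, 3), Add(Rational(-662, 3), Mul(Rational(-1, 3), U), Mul(Rational(-1, 3), z))) = Add(Rational(-658, 3), Mul(Rational(-1, 3), U), Mul(Rational(-1, 3), z)))
Add(154193, Mul(-1, Function('a')(Pow(Add(389, 349), -1), Function('M')(21, -23)))) = Add(154193, Mul(-1, Add(Rational(-658, 3), Mul(Rational(-1, 3), Add(Mul(-3, 21), Mul(-3, -23))), Mul(Rational(-1, 3), Pow(Add(389, 349), -1))))) = Add(154193, Mul(-1, Add(Rational(-658, 3), Mul(Rational(-1, 3), Add(-63, 69)), Mul(Rational(-1, 3), Pow(738, -1))))) = Add(154193, Mul(-1, Add(Rational(-658, 3), Mul(Rational(-1, 3), 6), Mul(Rational(-1, 3), Rational(1, 738))))) = Add(154193, Mul(-1, Add(Rational(-658, 3), -2, Rational(-1, 2214)))) = Add(154193, Mul(-1, Rational(-490033, 2214))) = Add(154193, Rational(490033, 2214)) = Rational(341873335, 2214)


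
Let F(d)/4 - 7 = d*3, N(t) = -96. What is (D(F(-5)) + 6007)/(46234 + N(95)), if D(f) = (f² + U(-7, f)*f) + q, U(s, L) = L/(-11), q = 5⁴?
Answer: 41596/253759 ≈ 0.16392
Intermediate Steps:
q = 625
F(d) = 28 + 12*d (F(d) = 28 + 4*(d*3) = 28 + 4*(3*d) = 28 + 12*d)
U(s, L) = -L/11 (U(s, L) = L*(-1/11) = -L/11)
D(f) = 625 + 10*f²/11 (D(f) = (f² + (-f/11)*f) + 625 = (f² - f²/11) + 625 = 10*f²/11 + 625 = 625 + 10*f²/11)
(D(F(-5)) + 6007)/(46234 + N(95)) = ((625 + 10*(28 + 12*(-5))²/11) + 6007)/(46234 - 96) = ((625 + 10*(28 - 60)²/11) + 6007)/46138 = ((625 + (10/11)*(-32)²) + 6007)*(1/46138) = ((625 + (10/11)*1024) + 6007)*(1/46138) = ((625 + 10240/11) + 6007)*(1/46138) = (17115/11 + 6007)*(1/46138) = (83192/11)*(1/46138) = 41596/253759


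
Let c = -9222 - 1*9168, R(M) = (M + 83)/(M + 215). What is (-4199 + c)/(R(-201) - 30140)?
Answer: 158123/211039 ≈ 0.74926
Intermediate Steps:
R(M) = (83 + M)/(215 + M)
c = -18390 (c = -9222 - 9168 = -18390)
(-4199 + c)/(R(-201) - 30140) = (-4199 - 18390)/((83 - 201)/(215 - 201) - 30140) = -22589/(-118/14 - 30140) = -22589/((1/14)*(-118) - 30140) = -22589/(-59/7 - 30140) = -22589/(-211039/7) = -22589*(-7/211039) = 158123/211039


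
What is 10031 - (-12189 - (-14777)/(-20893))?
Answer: 464257237/20893 ≈ 22221.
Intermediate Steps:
10031 - (-12189 - (-14777)/(-20893)) = 10031 - (-12189 - (-14777)*(-1)/20893) = 10031 - (-12189 - 1*14777/20893) = 10031 - (-12189 - 14777/20893) = 10031 - 1*(-254679554/20893) = 10031 + 254679554/20893 = 464257237/20893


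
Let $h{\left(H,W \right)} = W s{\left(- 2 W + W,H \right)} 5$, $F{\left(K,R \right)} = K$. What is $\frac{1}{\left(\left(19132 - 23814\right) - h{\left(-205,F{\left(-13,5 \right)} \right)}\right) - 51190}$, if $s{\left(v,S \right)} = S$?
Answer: $- \frac{1}{69197} \approx -1.4451 \cdot 10^{-5}$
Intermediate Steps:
$h{\left(H,W \right)} = 5 H W$ ($h{\left(H,W \right)} = W H 5 = H W 5 = 5 H W$)
$\frac{1}{\left(\left(19132 - 23814\right) - h{\left(-205,F{\left(-13,5 \right)} \right)}\right) - 51190} = \frac{1}{\left(\left(19132 - 23814\right) - 5 \left(-205\right) \left(-13\right)\right) - 51190} = \frac{1}{\left(\left(19132 - 23814\right) - 13325\right) - 51190} = \frac{1}{\left(-4682 - 13325\right) - 51190} = \frac{1}{-18007 - 51190} = \frac{1}{-69197} = - \frac{1}{69197}$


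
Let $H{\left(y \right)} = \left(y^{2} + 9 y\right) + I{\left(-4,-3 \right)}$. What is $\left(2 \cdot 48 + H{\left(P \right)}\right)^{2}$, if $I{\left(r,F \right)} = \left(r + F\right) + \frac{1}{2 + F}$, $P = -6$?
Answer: $4900$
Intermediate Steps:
$I{\left(r,F \right)} = F + r + \frac{1}{2 + F}$ ($I{\left(r,F \right)} = \left(F + r\right) + \frac{1}{2 + F} = F + r + \frac{1}{2 + F}$)
$H{\left(y \right)} = -8 + y^{2} + 9 y$ ($H{\left(y \right)} = \left(y^{2} + 9 y\right) + \frac{1 + \left(-3\right)^{2} + 2 \left(-3\right) + 2 \left(-4\right) - -12}{2 - 3} = \left(y^{2} + 9 y\right) + \frac{1 + 9 - 6 - 8 + 12}{-1} = \left(y^{2} + 9 y\right) - 8 = -8 + y^{2} + 9 y$)
$\left(2 \cdot 48 + H{\left(P \right)}\right)^{2} = \left(2 \cdot 48 + \left(-8 + \left(-6\right)^{2} + 9 \left(-6\right)\right)\right)^{2} = \left(96 - 26\right)^{2} = 70^{2} = 4900$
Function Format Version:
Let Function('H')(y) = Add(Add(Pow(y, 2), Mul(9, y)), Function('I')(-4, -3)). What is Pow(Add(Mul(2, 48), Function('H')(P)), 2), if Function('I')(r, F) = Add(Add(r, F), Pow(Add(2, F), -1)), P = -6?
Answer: 4900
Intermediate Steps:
Function('I')(r, F) = Add(F, r, Pow(Add(2, F), -1)) (Function('I')(r, F) = Add(Add(F, r), Pow(Add(2, F), -1)) = Add(F, r, Pow(Add(2, F), -1)))
Function('H')(y) = Add(-8, Pow(y, 2), Mul(9, y)) (Function('H')(y) = Add(Add(Pow(y, 2), Mul(9, y)), Mul(Pow(Add(2, -3), -1), Add(1, Pow(-3, 2), Mul(2, -3), Mul(2, -4), Mul(-3, -4)))) = Add(Add(Pow(y, 2), Mul(9, y)), Mul(Pow(-1, -1), Add(1, 9, -6, -8, 12))) = Add(Add(Pow(y, 2), Mul(9, y)), Mul(-1, 8)) = Add(Add(Pow(y, 2), Mul(9, y)), -8) = Add(-8, Pow(y, 2), Mul(9, y)))
Pow(Add(Mul(2, 48), Function('H')(P)), 2) = Pow(Add(Mul(2, 48), Add(-8, Pow(-6, 2), Mul(9, -6))), 2) = Pow(Add(96, Add(-8, 36, -54)), 2) = Pow(Add(96, -26), 2) = Pow(70, 2) = 4900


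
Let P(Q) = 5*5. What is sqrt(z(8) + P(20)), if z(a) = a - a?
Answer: 5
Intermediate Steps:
P(Q) = 25
z(a) = 0
sqrt(z(8) + P(20)) = sqrt(0 + 25) = sqrt(25) = 5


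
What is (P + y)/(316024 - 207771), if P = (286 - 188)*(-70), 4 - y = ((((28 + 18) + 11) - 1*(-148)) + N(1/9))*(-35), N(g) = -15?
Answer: -2/1051 ≈ -0.0019029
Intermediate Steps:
y = 6654 (y = 4 - ((((28 + 18) + 11) - 1*(-148)) - 15)*(-35) = 4 - (((46 + 11) + 148) - 15)*(-35) = 4 - ((57 + 148) - 15)*(-35) = 4 - (205 - 15)*(-35) = 4 - 190*(-35) = 4 - 1*(-6650) = 4 + 6650 = 6654)
P = -6860 (P = 98*(-70) = -6860)
(P + y)/(316024 - 207771) = (-6860 + 6654)/(316024 - 207771) = -206/108253 = -206*1/108253 = -2/1051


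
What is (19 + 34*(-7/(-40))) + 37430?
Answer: 749099/20 ≈ 37455.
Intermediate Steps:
(19 + 34*(-7/(-40))) + 37430 = (19 + 34*(-7*(-1/40))) + 37430 = (19 + 34*(7/40)) + 37430 = (19 + 119/20) + 37430 = 499/20 + 37430 = 749099/20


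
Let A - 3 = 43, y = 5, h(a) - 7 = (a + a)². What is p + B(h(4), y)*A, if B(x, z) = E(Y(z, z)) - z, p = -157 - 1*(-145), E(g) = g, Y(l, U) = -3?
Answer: -380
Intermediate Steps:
p = -12 (p = -157 + 145 = -12)
h(a) = 7 + 4*a² (h(a) = 7 + (a + a)² = 7 + (2*a)² = 7 + 4*a²)
B(x, z) = -3 - z
A = 46 (A = 3 + 43 = 46)
p + B(h(4), y)*A = -12 + (-3 - 1*5)*46 = -12 + (-3 - 5)*46 = -12 - 8*46 = -12 - 368 = -380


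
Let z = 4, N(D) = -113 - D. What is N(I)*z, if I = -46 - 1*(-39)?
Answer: -424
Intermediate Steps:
I = -7 (I = -46 + 39 = -7)
N(I)*z = (-113 - 1*(-7))*4 = (-113 + 7)*4 = -106*4 = -424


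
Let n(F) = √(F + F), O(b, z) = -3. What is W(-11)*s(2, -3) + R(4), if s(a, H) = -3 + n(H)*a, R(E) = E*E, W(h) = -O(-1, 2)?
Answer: 7 + 6*I*√6 ≈ 7.0 + 14.697*I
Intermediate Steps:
n(F) = √2*√F (n(F) = √(2*F) = √2*√F)
W(h) = 3 (W(h) = -1*(-3) = 3)
R(E) = E²
s(a, H) = -3 + a*√2*√H (s(a, H) = -3 + (√2*√H)*a = -3 + a*√2*√H)
W(-11)*s(2, -3) + R(4) = 3*(-3 + 2*√2*√(-3)) + 4² = 3*(-3 + 2*√2*(I*√3)) + 16 = 3*(-3 + 2*I*√6) + 16 = (-9 + 6*I*√6) + 16 = 7 + 6*I*√6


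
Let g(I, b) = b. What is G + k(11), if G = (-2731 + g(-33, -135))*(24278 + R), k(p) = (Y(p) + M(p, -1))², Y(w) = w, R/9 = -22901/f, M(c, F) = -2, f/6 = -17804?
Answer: -1238912646667/17804 ≈ -6.9586e+7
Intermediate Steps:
f = -106824 (f = 6*(-17804) = -106824)
R = 68703/35608 (R = 9*(-22901/(-106824)) = 9*(-22901*(-1/106824)) = 9*(22901/106824) = 68703/35608 ≈ 1.9294)
k(p) = (-2 + p)² (k(p) = (p - 2)² = (-2 + p)²)
G = -1238914088791/17804 (G = (-2731 - 135)*(24278 + 68703/35608) = -2866*864559727/35608 = -1238914088791/17804 ≈ -6.9586e+7)
G + k(11) = -1238914088791/17804 + (-2 + 11)² = -1238914088791/17804 + 9² = -1238914088791/17804 + 81 = -1238912646667/17804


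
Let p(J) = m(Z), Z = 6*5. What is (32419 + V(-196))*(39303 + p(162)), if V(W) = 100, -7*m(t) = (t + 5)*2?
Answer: 1277769067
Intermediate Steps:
Z = 30
m(t) = -10/7 - 2*t/7 (m(t) = -(t + 5)*2/7 = -(5 + t)*2/7 = -(10 + 2*t)/7 = -10/7 - 2*t/7)
p(J) = -10 (p(J) = -10/7 - 2/7*30 = -10/7 - 60/7 = -10)
(32419 + V(-196))*(39303 + p(162)) = (32419 + 100)*(39303 - 10) = 32519*39293 = 1277769067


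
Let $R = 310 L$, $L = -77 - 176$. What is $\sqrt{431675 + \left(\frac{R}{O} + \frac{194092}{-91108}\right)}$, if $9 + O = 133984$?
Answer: $\frac{\sqrt{303947838826403619030}}{26535205} \approx 657.02$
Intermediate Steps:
$O = 133975$ ($O = -9 + 133984 = 133975$)
$L = -253$ ($L = -77 - 176 = -253$)
$R = -78430$ ($R = 310 \left(-253\right) = -78430$)
$\sqrt{431675 + \left(\frac{R}{O} + \frac{194092}{-91108}\right)} = \sqrt{431675 + \left(- \frac{78430}{133975} + \frac{194092}{-91108}\right)} = \sqrt{431675 + \left(\left(-78430\right) \frac{1}{133975} + 194092 \left(- \frac{1}{91108}\right)\right)} = \sqrt{431675 - \frac{72063209}{26535205}} = \sqrt{\frac{11454512555166}{26535205}} = \frac{\sqrt{303947838826403619030}}{26535205}$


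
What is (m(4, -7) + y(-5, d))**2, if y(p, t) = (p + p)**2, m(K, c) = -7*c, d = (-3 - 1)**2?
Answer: 22201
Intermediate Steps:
d = 16 (d = (-4)**2 = 16)
y(p, t) = 4*p**2 (y(p, t) = (2*p)**2 = 4*p**2)
(m(4, -7) + y(-5, d))**2 = (-7*(-7) + 4*(-5)**2)**2 = (49 + 4*25)**2 = (49 + 100)**2 = 149**2 = 22201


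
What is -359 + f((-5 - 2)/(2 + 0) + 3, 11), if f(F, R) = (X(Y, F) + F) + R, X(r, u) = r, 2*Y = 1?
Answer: -348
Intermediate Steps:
Y = ½ (Y = (½)*1 = ½ ≈ 0.50000)
f(F, R) = ½ + F + R (f(F, R) = (½ + F) + R = ½ + F + R)
-359 + f((-5 - 2)/(2 + 0) + 3, 11) = -359 + (½ + ((-5 - 2)/(2 + 0) + 3) + 11) = -359 + (½ + (-7/2 + 3) + 11) = -359 + (½ - ½ + 11) = -359 + 11 = -348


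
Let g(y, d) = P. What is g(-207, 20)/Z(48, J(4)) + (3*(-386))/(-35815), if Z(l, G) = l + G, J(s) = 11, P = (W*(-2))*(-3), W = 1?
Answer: 283212/2113085 ≈ 0.13403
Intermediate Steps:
P = 6 (P = (1*(-2))*(-3) = -2*(-3) = 6)
g(y, d) = 6
Z(l, G) = G + l
g(-207, 20)/Z(48, J(4)) + (3*(-386))/(-35815) = 6/(11 + 48) + (3*(-386))/(-35815) = 6/59 - 1158*(-1/35815) = 6*(1/59) + 1158/35815 = 6/59 + 1158/35815 = 283212/2113085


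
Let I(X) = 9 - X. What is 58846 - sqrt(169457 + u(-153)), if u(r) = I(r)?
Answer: 58846 - sqrt(169619) ≈ 58434.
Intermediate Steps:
u(r) = 9 - r
58846 - sqrt(169457 + u(-153)) = 58846 - sqrt(169457 + (9 - 1*(-153))) = 58846 - sqrt(169457 + (9 + 153)) = 58846 - sqrt(169457 + 162) = 58846 - sqrt(169619)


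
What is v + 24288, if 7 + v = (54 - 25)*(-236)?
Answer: 17437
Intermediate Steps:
v = -6851 (v = -7 + (54 - 25)*(-236) = -7 + 29*(-236) = -7 - 6844 = -6851)
v + 24288 = -6851 + 24288 = 17437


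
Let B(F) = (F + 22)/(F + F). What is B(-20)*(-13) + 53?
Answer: 1073/20 ≈ 53.650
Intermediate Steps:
B(F) = (22 + F)/(2*F) (B(F) = (22 + F)/((2*F)) = (22 + F)*(1/(2*F)) = (22 + F)/(2*F))
B(-20)*(-13) + 53 = ((1/2)*(22 - 20)/(-20))*(-13) + 53 = ((1/2)*(-1/20)*2)*(-13) + 53 = -1/20*(-13) + 53 = 13/20 + 53 = 1073/20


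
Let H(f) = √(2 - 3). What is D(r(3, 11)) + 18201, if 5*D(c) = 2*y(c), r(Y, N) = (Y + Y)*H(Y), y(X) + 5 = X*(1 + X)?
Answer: 90923/5 + 12*I/5 ≈ 18185.0 + 2.4*I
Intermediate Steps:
y(X) = -5 + X*(1 + X)
H(f) = I (H(f) = √(-1) = I)
r(Y, N) = 2*I*Y (r(Y, N) = (Y + Y)*I = (2*Y)*I = 2*I*Y)
D(c) = -2 + 2*c/5 + 2*c²/5 (D(c) = (2*(-5 + c + c²))/5 = (-10 + 2*c + 2*c²)/5 = -2 + 2*c/5 + 2*c²/5)
D(r(3, 11)) + 18201 = (-2 + 2*(2*I*3)/5 + 2*(2*I*3)²/5) + 18201 = (-2 + 2*(6*I)/5 + 2*(6*I)²/5) + 18201 = (-2 + 12*I/5 + (⅖)*(-36)) + 18201 = (-2 + 12*I/5 - 72/5) + 18201 = (-82/5 + 12*I/5) + 18201 = 90923/5 + 12*I/5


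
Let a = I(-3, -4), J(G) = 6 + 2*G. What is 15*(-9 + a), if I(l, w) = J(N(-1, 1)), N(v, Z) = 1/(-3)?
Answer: -55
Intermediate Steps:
N(v, Z) = -⅓ (N(v, Z) = 1*(-⅓) = -⅓)
I(l, w) = 16/3 (I(l, w) = 6 + 2*(-⅓) = 6 - ⅔ = 16/3)
a = 16/3 ≈ 5.3333
15*(-9 + a) = 15*(-9 + 16/3) = 15*(-11/3) = -55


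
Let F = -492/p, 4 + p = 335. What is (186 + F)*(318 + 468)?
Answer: 48004164/331 ≈ 1.4503e+5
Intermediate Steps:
p = 331 (p = -4 + 335 = 331)
F = -492/331 ≈ -1.4864
(186 + F)*(318 + 468) = (186 - 492/331)*(318 + 468) = (61074/331)*786 = 48004164/331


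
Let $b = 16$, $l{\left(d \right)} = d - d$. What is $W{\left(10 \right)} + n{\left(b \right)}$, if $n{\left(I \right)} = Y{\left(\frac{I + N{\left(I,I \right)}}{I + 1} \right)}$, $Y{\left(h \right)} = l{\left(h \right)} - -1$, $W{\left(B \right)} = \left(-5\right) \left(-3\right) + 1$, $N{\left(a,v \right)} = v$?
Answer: $17$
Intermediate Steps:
$l{\left(d \right)} = 0$
$W{\left(B \right)} = 16$ ($W{\left(B \right)} = 15 + 1 = 16$)
$Y{\left(h \right)} = 1$ ($Y{\left(h \right)} = 0 - -1 = 0 + 1 = 1$)
$n{\left(I \right)} = 1$
$W{\left(10 \right)} + n{\left(b \right)} = 16 + 1 = 17$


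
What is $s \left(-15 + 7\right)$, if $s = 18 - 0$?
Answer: $-144$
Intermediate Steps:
$s = 18$ ($s = 18 + 0 = 18$)
$s \left(-15 + 7\right) = 18 \left(-15 + 7\right) = 18 \left(-8\right) = -144$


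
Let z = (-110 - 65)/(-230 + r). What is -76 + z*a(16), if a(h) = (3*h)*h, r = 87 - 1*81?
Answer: 524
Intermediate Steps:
r = 6 (r = 87 - 81 = 6)
a(h) = 3*h**2
z = 25/32 (z = (-110 - 65)/(-230 + 6) = -175/(-224) = -175*(-1/224) = 25/32 ≈ 0.78125)
-76 + z*a(16) = -76 + 25*(3*16**2)/32 = -76 + 25*(3*256)/32 = -76 + (25/32)*768 = -76 + 600 = 524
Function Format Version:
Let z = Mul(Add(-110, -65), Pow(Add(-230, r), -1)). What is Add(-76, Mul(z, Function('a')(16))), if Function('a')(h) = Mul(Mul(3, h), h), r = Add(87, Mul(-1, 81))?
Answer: 524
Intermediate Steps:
r = 6 (r = Add(87, -81) = 6)
Function('a')(h) = Mul(3, Pow(h, 2))
z = Rational(25, 32) (z = Mul(Add(-110, -65), Pow(Add(-230, 6), -1)) = Mul(-175, Pow(-224, -1)) = Mul(-175, Rational(-1, 224)) = Rational(25, 32) ≈ 0.78125)
Add(-76, Mul(z, Function('a')(16))) = Add(-76, Mul(Rational(25, 32), Mul(3, Pow(16, 2)))) = Add(-76, Mul(Rational(25, 32), Mul(3, 256))) = Add(-76, Mul(Rational(25, 32), 768)) = Add(-76, 600) = 524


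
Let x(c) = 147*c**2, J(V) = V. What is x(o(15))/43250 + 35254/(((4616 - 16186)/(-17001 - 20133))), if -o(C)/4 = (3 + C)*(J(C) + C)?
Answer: 129109467762/1000805 ≈ 1.2901e+5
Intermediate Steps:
o(C) = -8*C*(3 + C) (o(C) = -4*(3 + C)*(C + C) = -4*(3 + C)*2*C = -8*C*(3 + C))
x(o(15))/43250 + 35254/(((4616 - 16186)/(-17001 - 20133))) = (147*(8*15*(-3 - 1*15))**2)/43250 + 35254/(((4616 - 16186)/(-17001 - 20133))) = (147*(8*15*(-3 - 15))**2)*(1/43250) + 35254/((-11570/(-37134))) = (147*(8*15*(-18))**2)*(1/43250) + 35254/((-11570*(-1/37134))) = (147*(-2160)**2)*(1/43250) + 35254/(5785/18567) = (147*4665600)*(1/43250) + 35254*(18567/5785) = 685843200*(1/43250) + 654561018/5785 = 13716864/865 + 654561018/5785 = 129109467762/1000805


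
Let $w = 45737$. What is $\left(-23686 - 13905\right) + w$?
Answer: $8146$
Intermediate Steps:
$\left(-23686 - 13905\right) + w = \left(-23686 - 13905\right) + 45737 = -37591 + 45737 = 8146$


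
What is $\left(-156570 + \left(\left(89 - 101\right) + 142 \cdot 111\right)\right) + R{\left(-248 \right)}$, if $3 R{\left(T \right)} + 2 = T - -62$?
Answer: $- \frac{422648}{3} \approx -1.4088 \cdot 10^{5}$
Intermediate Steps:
$R{\left(T \right)} = 20 + \frac{T}{3}$ ($R{\left(T \right)} = - \frac{2}{3} + \frac{T - -62}{3} = - \frac{2}{3} + \frac{T + 62}{3} = - \frac{2}{3} + \frac{62 + T}{3} = - \frac{2}{3} + \left(\frac{62}{3} + \frac{T}{3}\right) = 20 + \frac{T}{3}$)
$\left(-156570 + \left(\left(89 - 101\right) + 142 \cdot 111\right)\right) + R{\left(-248 \right)} = \left(-156570 + \left(\left(89 - 101\right) + 142 \cdot 111\right)\right) + \left(20 + \frac{1}{3} \left(-248\right)\right) = \left(-156570 + \left(-12 + 15762\right)\right) + \left(20 - \frac{248}{3}\right) = \left(-156570 + 15750\right) - \frac{188}{3} = -140820 - \frac{188}{3} = - \frac{422648}{3}$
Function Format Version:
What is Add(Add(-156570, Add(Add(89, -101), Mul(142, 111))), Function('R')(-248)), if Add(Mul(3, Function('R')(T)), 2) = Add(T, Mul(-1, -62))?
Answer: Rational(-422648, 3) ≈ -1.4088e+5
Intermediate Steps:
Function('R')(T) = Add(20, Mul(Rational(1, 3), T)) (Function('R')(T) = Add(Rational(-2, 3), Mul(Rational(1, 3), Add(T, Mul(-1, -62)))) = Add(Rational(-2, 3), Mul(Rational(1, 3), Add(T, 62))) = Add(Rational(-2, 3), Mul(Rational(1, 3), Add(62, T))) = Add(Rational(-2, 3), Add(Rational(62, 3), Mul(Rational(1, 3), T))) = Add(20, Mul(Rational(1, 3), T)))
Add(Add(-156570, Add(Add(89, -101), Mul(142, 111))), Function('R')(-248)) = Add(Add(-156570, Add(Add(89, -101), Mul(142, 111))), Add(20, Mul(Rational(1, 3), -248))) = Add(Add(-156570, Add(-12, 15762)), Add(20, Rational(-248, 3))) = Add(Add(-156570, 15750), Rational(-188, 3)) = Add(-140820, Rational(-188, 3)) = Rational(-422648, 3)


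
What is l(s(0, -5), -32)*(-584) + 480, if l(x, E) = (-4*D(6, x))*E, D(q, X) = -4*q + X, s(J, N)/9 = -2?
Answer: 3140064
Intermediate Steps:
s(J, N) = -18 (s(J, N) = 9*(-2) = -18)
D(q, X) = X - 4*q
l(x, E) = E*(96 - 4*x) (l(x, E) = (-4*(x - 4*6))*E = (-4*(x - 24))*E = (-4*(-24 + x))*E = (96 - 4*x)*E = E*(96 - 4*x))
l(s(0, -5), -32)*(-584) + 480 = (4*(-32)*(24 - 1*(-18)))*(-584) + 480 = (4*(-32)*(24 + 18))*(-584) + 480 = (4*(-32)*42)*(-584) + 480 = -5376*(-584) + 480 = 3139584 + 480 = 3140064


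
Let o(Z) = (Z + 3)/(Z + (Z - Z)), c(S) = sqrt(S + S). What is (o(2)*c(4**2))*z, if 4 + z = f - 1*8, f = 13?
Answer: 10*sqrt(2) ≈ 14.142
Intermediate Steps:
z = 1 (z = -4 + (13 - 1*8) = -4 + (13 - 8) = -4 + 5 = 1)
c(S) = sqrt(2)*sqrt(S) (c(S) = sqrt(2*S) = sqrt(2)*sqrt(S))
o(Z) = (3 + Z)/Z (o(Z) = (3 + Z)/(Z + 0) = (3 + Z)/Z)
(o(2)*c(4**2))*z = (((3 + 2)/2)*(sqrt(2)*sqrt(4**2)))*1 = (((1/2)*5)*(sqrt(2)*sqrt(16)))*1 = (5*(sqrt(2)*4)/2)*1 = (5*(4*sqrt(2))/2)*1 = (10*sqrt(2))*1 = 10*sqrt(2)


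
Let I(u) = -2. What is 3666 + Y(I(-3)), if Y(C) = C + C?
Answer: 3662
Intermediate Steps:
Y(C) = 2*C
3666 + Y(I(-3)) = 3666 + 2*(-2) = 3666 - 4 = 3662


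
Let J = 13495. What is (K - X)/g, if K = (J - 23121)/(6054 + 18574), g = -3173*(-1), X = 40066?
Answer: -493377537/39072322 ≈ -12.627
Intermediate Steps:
g = 3173
K = -4813/12314 (K = (13495 - 23121)/(6054 + 18574) = -9626/24628 = -9626*1/24628 = -4813/12314 ≈ -0.39086)
(K - X)/g = (-4813/12314 - 1*40066)/3173 = (-4813/12314 - 40066)*(1/3173) = -493377537/12314*1/3173 = -493377537/39072322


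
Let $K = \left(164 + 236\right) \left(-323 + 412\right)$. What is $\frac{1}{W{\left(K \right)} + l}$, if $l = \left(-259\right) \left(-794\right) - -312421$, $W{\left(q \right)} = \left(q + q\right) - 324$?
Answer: $\frac{1}{588943} \approx 1.698 \cdot 10^{-6}$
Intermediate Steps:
$K = 35600$ ($K = 400 \cdot 89 = 35600$)
$W{\left(q \right)} = -324 + 2 q$ ($W{\left(q \right)} = 2 q - 324 = -324 + 2 q$)
$l = 518067$ ($l = 205646 + 312421 = 518067$)
$\frac{1}{W{\left(K \right)} + l} = \frac{1}{\left(-324 + 2 \cdot 35600\right) + 518067} = \frac{1}{\left(-324 + 71200\right) + 518067} = \frac{1}{70876 + 518067} = \frac{1}{588943}$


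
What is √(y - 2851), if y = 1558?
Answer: I*√1293 ≈ 35.958*I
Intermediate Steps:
√(y - 2851) = √(1558 - 2851) = √(-1293) = I*√1293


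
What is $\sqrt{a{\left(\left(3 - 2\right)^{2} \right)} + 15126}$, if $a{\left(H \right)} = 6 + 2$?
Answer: $\sqrt{15134} \approx 123.02$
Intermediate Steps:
$a{\left(H \right)} = 8$
$\sqrt{a{\left(\left(3 - 2\right)^{2} \right)} + 15126} = \sqrt{8 + 15126} = \sqrt{15134}$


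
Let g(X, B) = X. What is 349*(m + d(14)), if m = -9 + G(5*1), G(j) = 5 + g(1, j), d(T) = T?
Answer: 3839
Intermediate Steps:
G(j) = 6 (G(j) = 5 + 1 = 6)
m = -3 (m = -9 + 6 = -3)
349*(m + d(14)) = 349*(-3 + 14) = 349*11 = 3839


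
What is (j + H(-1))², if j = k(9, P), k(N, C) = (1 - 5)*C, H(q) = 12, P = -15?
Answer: 5184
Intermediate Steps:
k(N, C) = -4*C
j = 60 (j = -4*(-15) = 60)
(j + H(-1))² = (60 + 12)² = 72² = 5184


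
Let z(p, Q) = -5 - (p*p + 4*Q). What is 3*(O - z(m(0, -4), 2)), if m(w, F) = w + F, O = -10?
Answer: 57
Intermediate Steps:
m(w, F) = F + w
z(p, Q) = -5 - p**2 - 4*Q (z(p, Q) = -5 - (p**2 + 4*Q) = -5 + (-p**2 - 4*Q) = -5 - p**2 - 4*Q)
3*(O - z(m(0, -4), 2)) = 3*(-10 - (-5 - (-4 + 0)**2 - 4*2)) = 3*(-10 - (-5 - 1*(-4)**2 - 8)) = 3*(-10 - (-5 - 1*16 - 8)) = 3*(-10 - (-5 - 16 - 8)) = 3*(-10 - 1*(-29)) = 3*(-10 + 29) = 3*19 = 57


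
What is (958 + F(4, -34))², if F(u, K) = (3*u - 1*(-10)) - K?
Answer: 1028196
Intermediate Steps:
F(u, K) = 10 - K + 3*u (F(u, K) = (3*u + 10) - K = (10 + 3*u) - K = 10 - K + 3*u)
(958 + F(4, -34))² = (958 + (10 - 1*(-34) + 3*4))² = (958 + (10 + 34 + 12))² = (958 + 56)² = 1014² = 1028196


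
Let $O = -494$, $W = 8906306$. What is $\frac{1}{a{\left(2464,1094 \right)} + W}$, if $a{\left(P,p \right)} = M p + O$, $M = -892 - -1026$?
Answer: $\frac{1}{9052408} \approx 1.1047 \cdot 10^{-7}$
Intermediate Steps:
$M = 134$ ($M = -892 + 1026 = 134$)
$a{\left(P,p \right)} = -494 + 134 p$ ($a{\left(P,p \right)} = 134 p - 494 = -494 + 134 p$)
$\frac{1}{a{\left(2464,1094 \right)} + W} = \frac{1}{\left(-494 + 134 \cdot 1094\right) + 8906306} = \frac{1}{\left(-494 + 146596\right) + 8906306} = \frac{1}{146102 + 8906306} = \frac{1}{9052408}$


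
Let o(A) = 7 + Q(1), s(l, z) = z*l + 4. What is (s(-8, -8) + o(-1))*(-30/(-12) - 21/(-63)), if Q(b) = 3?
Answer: 221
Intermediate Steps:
s(l, z) = 4 + l*z (s(l, z) = l*z + 4 = 4 + l*z)
o(A) = 10 (o(A) = 7 + 3 = 10)
(s(-8, -8) + o(-1))*(-30/(-12) - 21/(-63)) = ((4 - 8*(-8)) + 10)*(-30/(-12) - 21/(-63)) = ((4 + 64) + 10)*(-30*(-1/12) - 21*(-1/63)) = (68 + 10)*(5/2 + ⅓) = 78*(17/6) = 221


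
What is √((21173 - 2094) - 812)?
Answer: √18267 ≈ 135.16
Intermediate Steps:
√((21173 - 2094) - 812) = √(19079 - 812) = √18267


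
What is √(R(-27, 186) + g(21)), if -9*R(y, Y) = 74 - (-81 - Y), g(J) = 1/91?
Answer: I*√2823002/273 ≈ 6.1545*I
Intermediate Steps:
g(J) = 1/91
R(y, Y) = -155/9 - Y/9 (R(y, Y) = -(74 - (-81 - Y))/9 = -(74 + (81 + Y))/9 = -(155 + Y)/9 = -155/9 - Y/9)
√(R(-27, 186) + g(21)) = √((-155/9 - ⅑*186) + 1/91) = √((-155/9 - 62/3) + 1/91) = √(-341/9 + 1/91) = √(-31022/819) = I*√2823002/273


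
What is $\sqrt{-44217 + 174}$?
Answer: $i \sqrt{44043} \approx 209.86 i$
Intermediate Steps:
$\sqrt{-44217 + 174} = \sqrt{-44043} = i \sqrt{44043}$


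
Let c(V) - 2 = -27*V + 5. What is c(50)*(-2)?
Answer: 2686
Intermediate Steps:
c(V) = 7 - 27*V (c(V) = 2 + (-27*V + 5) = 2 + (5 - 27*V) = 7 - 27*V)
c(50)*(-2) = (7 - 27*50)*(-2) = (7 - 1350)*(-2) = -1343*(-2) = 2686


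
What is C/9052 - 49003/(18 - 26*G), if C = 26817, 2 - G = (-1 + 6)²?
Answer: -106763971/1394008 ≈ -76.588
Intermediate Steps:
G = -23 (G = 2 - (-1 + 6)² = 2 - 1*5² = 2 - 1*25 = 2 - 25 = -23)
C/9052 - 49003/(18 - 26*G) = 26817/9052 - 49003/(18 - 26*(-23)) = 26817*(1/9052) - 49003/(18 + 598) = 26817/9052 - 49003/616 = -106763971/1394008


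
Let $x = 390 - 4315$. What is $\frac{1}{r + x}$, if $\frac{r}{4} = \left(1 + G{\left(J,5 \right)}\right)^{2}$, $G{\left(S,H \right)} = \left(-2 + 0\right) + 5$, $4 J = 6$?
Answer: $- \frac{1}{3861} \approx -0.000259$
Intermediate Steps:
$J = \frac{3}{2}$ ($J = \frac{1}{4} \cdot 6 = \frac{3}{2} \approx 1.5$)
$G{\left(S,H \right)} = 3$ ($G{\left(S,H \right)} = -2 + 5 = 3$)
$r = 64$ ($r = 4 \left(1 + 3\right)^{2} = 4 \cdot 4^{2} = 4 \cdot 16 = 64$)
$x = -3925$ ($x = 390 - 4315 = -3925$)
$\frac{1}{r + x} = \frac{1}{64 - 3925} = \frac{1}{-3861} = - \frac{1}{3861}$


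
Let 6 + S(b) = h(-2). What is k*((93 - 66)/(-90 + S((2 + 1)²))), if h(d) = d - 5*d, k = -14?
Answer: 189/44 ≈ 4.2955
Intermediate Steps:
h(d) = -4*d
S(b) = 2 (S(b) = -6 - 4*(-2) = -6 + 8 = 2)
k*((93 - 66)/(-90 + S((2 + 1)²))) = -14*(93 - 66)/(-90 + 2) = -378/(-88) = -378*(-1)/88 = -14*(-27/88) = 189/44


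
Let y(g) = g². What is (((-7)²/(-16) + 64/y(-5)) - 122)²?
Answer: 2401098001/160000 ≈ 15007.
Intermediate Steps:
(((-7)²/(-16) + 64/y(-5)) - 122)² = (((-7)²/(-16) + 64/((-5)²)) - 122)² = ((49*(-1/16) + 64/25) - 122)² = ((-49/16 + 64*(1/25)) - 122)² = ((-49/16 + 64/25) - 122)² = (-201/400 - 122)² = (-49001/400)² = 2401098001/160000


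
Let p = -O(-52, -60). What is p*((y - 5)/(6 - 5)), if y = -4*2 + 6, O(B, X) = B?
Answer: -364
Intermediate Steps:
y = -2 (y = -8 + 6 = -2)
p = 52 (p = -1*(-52) = 52)
p*((y - 5)/(6 - 5)) = 52*((-2 - 5)/(6 - 5)) = 52*(-7/1) = 52*(-7*1) = 52*(-7) = -364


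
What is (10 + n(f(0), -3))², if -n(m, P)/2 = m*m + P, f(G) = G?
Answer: 256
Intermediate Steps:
n(m, P) = -2*P - 2*m² (n(m, P) = -2*(m*m + P) = -2*(m² + P) = -2*(P + m²) = -2*P - 2*m²)
(10 + n(f(0), -3))² = (10 + (-2*(-3) - 2*0²))² = (10 + (6 - 2*0))² = (10 + (6 + 0))² = (10 + 6)² = 16² = 256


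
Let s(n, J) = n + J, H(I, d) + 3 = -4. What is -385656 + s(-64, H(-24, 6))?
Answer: -385727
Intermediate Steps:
H(I, d) = -7 (H(I, d) = -3 - 4 = -7)
s(n, J) = J + n
-385656 + s(-64, H(-24, 6)) = -385656 + (-7 - 64) = -385656 - 71 = -385727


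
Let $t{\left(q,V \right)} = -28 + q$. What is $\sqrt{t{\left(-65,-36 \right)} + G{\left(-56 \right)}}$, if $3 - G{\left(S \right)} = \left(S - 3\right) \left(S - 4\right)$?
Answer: $11 i \sqrt{30} \approx 60.25 i$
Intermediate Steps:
$G{\left(S \right)} = 3 - \left(-4 + S\right) \left(-3 + S\right)$ ($G{\left(S \right)} = 3 - \left(S - 3\right) \left(S - 4\right) = 3 - \left(-3 + S\right) \left(-4 + S\right) = 3 - \left(-4 + S\right) \left(-3 + S\right)$)
$\sqrt{t{\left(-65,-36 \right)} + G{\left(-56 \right)}} = \sqrt{\left(-28 - 65\right) - 3537} = \sqrt{-93 - 3537} = \sqrt{-3630} = 11 i \sqrt{30}$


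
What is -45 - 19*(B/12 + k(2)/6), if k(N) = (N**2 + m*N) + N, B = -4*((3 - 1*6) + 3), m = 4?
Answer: -268/3 ≈ -89.333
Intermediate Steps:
B = 0 (B = -4*((3 - 6) + 3) = -4*(-3 + 3) = -4*0 = 0)
k(N) = N**2 + 5*N (k(N) = (N**2 + 4*N) + N = N**2 + 5*N)
-45 - 19*(B/12 + k(2)/6) = -45 - 19*(0/12 + (2*(5 + 2))/6) = -45 - 19*(0*(1/12) + (2*7)*(1/6)) = -45 - 19*(0 + 14*(1/6)) = -45 - 19*(0 + 7/3) = -45 - 19*7/3 = -45 - 133/3 = -268/3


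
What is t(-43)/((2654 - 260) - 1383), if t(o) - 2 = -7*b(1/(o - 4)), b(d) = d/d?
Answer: -5/1011 ≈ -0.0049456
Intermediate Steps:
b(d) = 1
t(o) = -5 (t(o) = 2 - 7*1 = 2 - 7 = -5)
t(-43)/((2654 - 260) - 1383) = -5/((2654 - 260) - 1383) = -5/(2394 - 1383) = -5/1011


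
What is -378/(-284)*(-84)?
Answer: -7938/71 ≈ -111.80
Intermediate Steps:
-378/(-284)*(-84) = -378*(-1)/284*(-84) = -1*(-189/142)*(-84) = (189/142)*(-84) = -7938/71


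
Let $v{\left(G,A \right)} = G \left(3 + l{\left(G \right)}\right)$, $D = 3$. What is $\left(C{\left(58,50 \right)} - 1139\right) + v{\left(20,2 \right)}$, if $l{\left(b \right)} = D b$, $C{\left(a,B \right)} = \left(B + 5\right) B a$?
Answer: $159621$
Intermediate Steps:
$C{\left(a,B \right)} = B a \left(5 + B\right)$ ($C{\left(a,B \right)} = \left(5 + B\right) B a = B a \left(5 + B\right)$)
$l{\left(b \right)} = 3 b$
$v{\left(G,A \right)} = G \left(3 + 3 G\right)$
$\left(C{\left(58,50 \right)} - 1139\right) + v{\left(20,2 \right)} = \left(50 \cdot 58 \left(5 + 50\right) - 1139\right) + 3 \cdot 20 \left(1 + 20\right) = \left(50 \cdot 58 \cdot 55 - 1139\right) + 3 \cdot 20 \cdot 21 = \left(159500 - 1139\right) + 1260 = 158361 + 1260 = 159621$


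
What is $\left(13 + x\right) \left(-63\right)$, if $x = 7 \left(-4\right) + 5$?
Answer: $630$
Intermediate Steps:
$x = -23$ ($x = -28 + 5 = -23$)
$\left(13 + x\right) \left(-63\right) = \left(13 - 23\right) \left(-63\right) = \left(-10\right) \left(-63\right) = 630$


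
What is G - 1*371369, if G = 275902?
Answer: -95467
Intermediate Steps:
G - 1*371369 = 275902 - 1*371369 = 275902 - 371369 = -95467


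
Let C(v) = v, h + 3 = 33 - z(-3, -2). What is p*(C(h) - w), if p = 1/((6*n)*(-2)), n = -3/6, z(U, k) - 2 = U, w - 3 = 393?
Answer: -365/6 ≈ -60.833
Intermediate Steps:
w = 396 (w = 3 + 393 = 396)
z(U, k) = 2 + U
n = -½ (n = -3*⅙ = -½ ≈ -0.50000)
h = 31 (h = -3 + (33 - (2 - 3)) = -3 + (33 - 1*(-1)) = -3 + (33 + 1) = -3 + 34 = 31)
p = ⅙ (p = 1/((6*(-½))*(-2)) = 1/(-3*(-2)) = 1/6 = ⅙ ≈ 0.16667)
p*(C(h) - w) = (31 - 1*396)/6 = (31 - 396)/6 = (⅙)*(-365) = -365/6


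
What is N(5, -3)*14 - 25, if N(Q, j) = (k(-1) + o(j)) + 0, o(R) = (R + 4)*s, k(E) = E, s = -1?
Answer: -53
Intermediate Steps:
o(R) = -4 - R (o(R) = (R + 4)*(-1) = (4 + R)*(-1) = -4 - R)
N(Q, j) = -5 - j (N(Q, j) = (-1 + (-4 - j)) + 0 = (-5 - j) + 0 = -5 - j)
N(5, -3)*14 - 25 = (-5 - 1*(-3))*14 - 25 = (-5 + 3)*14 - 25 = -2*14 - 25 = -28 - 25 = -53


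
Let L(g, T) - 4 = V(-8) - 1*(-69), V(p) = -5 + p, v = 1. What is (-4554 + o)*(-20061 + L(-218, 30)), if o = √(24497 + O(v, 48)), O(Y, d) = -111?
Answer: 91084554 - 20001*√24386 ≈ 8.7961e+7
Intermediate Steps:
L(g, T) = 60 (L(g, T) = 4 + ((-5 - 8) - 1*(-69)) = 4 + (-13 + 69) = 4 + 56 = 60)
o = √24386 (o = √(24497 - 111) = √24386 ≈ 156.16)
(-4554 + o)*(-20061 + L(-218, 30)) = (-4554 + √24386)*(-20061 + 60) = (-4554 + √24386)*(-20001) = 91084554 - 20001*√24386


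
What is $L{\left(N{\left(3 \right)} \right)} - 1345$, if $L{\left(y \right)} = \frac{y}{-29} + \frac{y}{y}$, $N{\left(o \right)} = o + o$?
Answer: $- \frac{38982}{29} \approx -1344.2$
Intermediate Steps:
$N{\left(o \right)} = 2 o$
$L{\left(y \right)} = 1 - \frac{y}{29}$ ($L{\left(y \right)} = y \left(- \frac{1}{29}\right) + 1 = - \frac{y}{29} + 1 = 1 - \frac{y}{29}$)
$L{\left(N{\left(3 \right)} \right)} - 1345 = \left(1 - \frac{2 \cdot 3}{29}\right) - 1345 = \left(1 - \frac{6}{29}\right) - 1345 = \frac{23}{29} - 1345 = - \frac{38982}{29}$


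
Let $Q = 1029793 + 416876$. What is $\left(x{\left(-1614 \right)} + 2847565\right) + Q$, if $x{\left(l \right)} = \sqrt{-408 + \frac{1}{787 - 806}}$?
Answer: $4294234 + \frac{i \sqrt{147307}}{19} \approx 4.2942 \cdot 10^{6} + 20.2 i$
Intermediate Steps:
$x{\left(l \right)} = \frac{i \sqrt{147307}}{19}$ ($x{\left(l \right)} = \sqrt{-408 + \frac{1}{-19}} = \sqrt{-408 - \frac{1}{19}} = \sqrt{- \frac{7753}{19}} = \frac{i \sqrt{147307}}{19}$)
$Q = 1446669$
$\left(x{\left(-1614 \right)} + 2847565\right) + Q = \left(\frac{i \sqrt{147307}}{19} + 2847565\right) + 1446669 = \left(2847565 + \frac{i \sqrt{147307}}{19}\right) + 1446669 = 4294234 + \frac{i \sqrt{147307}}{19}$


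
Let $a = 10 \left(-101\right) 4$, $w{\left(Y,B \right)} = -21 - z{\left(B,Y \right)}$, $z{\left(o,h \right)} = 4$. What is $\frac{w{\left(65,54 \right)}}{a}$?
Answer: $\frac{5}{808} \approx 0.0061881$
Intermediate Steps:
$w{\left(Y,B \right)} = -25$ ($w{\left(Y,B \right)} = -21 - 4 = -25$)
$a = -4040$ ($a = \left(-1010\right) 4 = -4040$)
$\frac{w{\left(65,54 \right)}}{a} = - \frac{25}{-4040} = \left(-25\right) \left(- \frac{1}{4040}\right) = \frac{5}{808}$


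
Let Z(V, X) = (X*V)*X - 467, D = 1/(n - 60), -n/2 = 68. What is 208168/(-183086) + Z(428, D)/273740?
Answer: -274047294537463/240666451795280 ≈ -1.1387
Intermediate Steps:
n = -136 (n = -2*68 = -136)
D = -1/196 (D = 1/(-136 - 60) = 1/(-196) = -1/196 ≈ -0.0051020)
Z(V, X) = -467 + V*X² (Z(V, X) = (V*X)*X - 467 = V*X² - 467 = -467 + V*X²)
208168/(-183086) + Z(428, D)/273740 = 208168/(-183086) + (-467 + 428*(-1/196)²)/273740 = 208168*(-1/183086) + (-467 + 428*(1/38416))*(1/273740) = -104084/91543 + (-467 + 107/9604)*(1/273740) = -104084/91543 - 4484961/9604*1/273740 = -104084/91543 - 4484961/2628998960 = -274047294537463/240666451795280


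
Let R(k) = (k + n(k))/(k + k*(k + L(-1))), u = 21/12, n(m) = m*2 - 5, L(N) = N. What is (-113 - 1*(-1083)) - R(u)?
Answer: 47526/49 ≈ 969.92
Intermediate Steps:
n(m) = -5 + 2*m (n(m) = 2*m - 5 = -5 + 2*m)
u = 7/4 (u = 21*(1/12) = 7/4 ≈ 1.7500)
R(k) = (-5 + 3*k)/(k + k*(-1 + k)) (R(k) = (k + (-5 + 2*k))/(k + k*(k - 1)) = (-5 + 3*k)/(k + k*(-1 + k)))
(-113 - 1*(-1083)) - R(u) = (-113 - 1*(-1083)) - (-5 + 3*(7/4))/(7/4)² = (-113 + 1083) - 16*(-5 + 21/4)/49 = 970 - 16/(49*4) = 970 - 1*4/49 = 970 - 4/49 = 47526/49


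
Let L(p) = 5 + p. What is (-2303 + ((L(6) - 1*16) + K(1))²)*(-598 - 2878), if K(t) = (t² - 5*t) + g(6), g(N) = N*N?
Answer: 5471224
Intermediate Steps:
g(N) = N²
K(t) = 36 + t² - 5*t (K(t) = (t² - 5*t) + 6² = (t² - 5*t) + 36 = 36 + t² - 5*t)
(-2303 + ((L(6) - 1*16) + K(1))²)*(-598 - 2878) = (-2303 + (((5 + 6) - 1*16) + (36 + 1² - 5*1))²)*(-598 - 2878) = (-2303 + ((11 - 16) + (36 + 1 - 5))²)*(-3476) = (-2303 + (-5 + 32)²)*(-3476) = (-2303 + 27²)*(-3476) = (-2303 + 729)*(-3476) = -1574*(-3476) = 5471224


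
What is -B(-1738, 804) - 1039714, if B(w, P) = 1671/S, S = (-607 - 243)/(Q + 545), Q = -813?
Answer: -442102364/425 ≈ -1.0402e+6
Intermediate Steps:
S = 425/134 (S = (-607 - 243)/(-813 + 545) = -850/(-268) = -850*(-1/268) = 425/134 ≈ 3.1716)
B(w, P) = 223914/425 (B(w, P) = 1671/(425/134) = 1671*(134/425) = 223914/425)
-B(-1738, 804) - 1039714 = -1*223914/425 - 1039714 = -223914/425 - 1039714 = -442102364/425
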